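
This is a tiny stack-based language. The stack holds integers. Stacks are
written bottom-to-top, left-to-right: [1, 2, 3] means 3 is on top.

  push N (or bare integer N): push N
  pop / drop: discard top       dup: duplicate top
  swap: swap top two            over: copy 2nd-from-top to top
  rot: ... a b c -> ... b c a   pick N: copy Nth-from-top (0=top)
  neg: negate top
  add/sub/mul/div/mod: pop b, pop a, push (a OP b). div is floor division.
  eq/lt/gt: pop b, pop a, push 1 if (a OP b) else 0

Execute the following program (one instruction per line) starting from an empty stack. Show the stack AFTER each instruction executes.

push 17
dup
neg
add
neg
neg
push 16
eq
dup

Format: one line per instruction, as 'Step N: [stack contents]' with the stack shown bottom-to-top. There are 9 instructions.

Step 1: [17]
Step 2: [17, 17]
Step 3: [17, -17]
Step 4: [0]
Step 5: [0]
Step 6: [0]
Step 7: [0, 16]
Step 8: [0]
Step 9: [0, 0]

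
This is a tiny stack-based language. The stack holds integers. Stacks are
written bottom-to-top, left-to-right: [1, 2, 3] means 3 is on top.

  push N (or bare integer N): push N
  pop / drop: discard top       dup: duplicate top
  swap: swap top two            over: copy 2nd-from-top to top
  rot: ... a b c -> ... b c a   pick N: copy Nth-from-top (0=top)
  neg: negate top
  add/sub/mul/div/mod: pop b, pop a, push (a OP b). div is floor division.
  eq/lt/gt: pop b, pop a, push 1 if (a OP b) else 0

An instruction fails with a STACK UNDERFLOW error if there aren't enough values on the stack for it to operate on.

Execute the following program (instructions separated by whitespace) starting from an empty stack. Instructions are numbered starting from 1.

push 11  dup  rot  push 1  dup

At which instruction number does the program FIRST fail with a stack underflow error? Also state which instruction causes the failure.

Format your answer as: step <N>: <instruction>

Step 1 ('push 11'): stack = [11], depth = 1
Step 2 ('dup'): stack = [11, 11], depth = 2
Step 3 ('rot'): needs 3 value(s) but depth is 2 — STACK UNDERFLOW

Answer: step 3: rot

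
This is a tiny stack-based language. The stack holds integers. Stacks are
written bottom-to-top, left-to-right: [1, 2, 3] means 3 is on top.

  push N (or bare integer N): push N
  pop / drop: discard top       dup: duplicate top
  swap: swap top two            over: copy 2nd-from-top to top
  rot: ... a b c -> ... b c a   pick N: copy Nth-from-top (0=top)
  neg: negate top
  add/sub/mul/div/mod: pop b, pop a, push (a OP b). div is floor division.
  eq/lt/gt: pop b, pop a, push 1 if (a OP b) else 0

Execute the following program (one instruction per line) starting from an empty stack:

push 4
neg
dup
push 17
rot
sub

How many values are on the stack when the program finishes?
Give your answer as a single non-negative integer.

After 'push 4': stack = [4] (depth 1)
After 'neg': stack = [-4] (depth 1)
After 'dup': stack = [-4, -4] (depth 2)
After 'push 17': stack = [-4, -4, 17] (depth 3)
After 'rot': stack = [-4, 17, -4] (depth 3)
After 'sub': stack = [-4, 21] (depth 2)

Answer: 2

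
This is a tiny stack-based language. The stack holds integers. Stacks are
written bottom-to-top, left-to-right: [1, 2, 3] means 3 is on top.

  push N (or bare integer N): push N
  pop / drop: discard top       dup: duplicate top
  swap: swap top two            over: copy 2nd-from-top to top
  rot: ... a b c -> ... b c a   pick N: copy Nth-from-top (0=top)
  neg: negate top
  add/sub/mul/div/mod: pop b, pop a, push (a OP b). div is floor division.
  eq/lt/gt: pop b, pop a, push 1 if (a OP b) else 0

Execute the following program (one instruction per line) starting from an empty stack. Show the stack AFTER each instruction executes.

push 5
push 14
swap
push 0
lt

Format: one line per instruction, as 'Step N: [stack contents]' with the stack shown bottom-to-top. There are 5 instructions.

Step 1: [5]
Step 2: [5, 14]
Step 3: [14, 5]
Step 4: [14, 5, 0]
Step 5: [14, 0]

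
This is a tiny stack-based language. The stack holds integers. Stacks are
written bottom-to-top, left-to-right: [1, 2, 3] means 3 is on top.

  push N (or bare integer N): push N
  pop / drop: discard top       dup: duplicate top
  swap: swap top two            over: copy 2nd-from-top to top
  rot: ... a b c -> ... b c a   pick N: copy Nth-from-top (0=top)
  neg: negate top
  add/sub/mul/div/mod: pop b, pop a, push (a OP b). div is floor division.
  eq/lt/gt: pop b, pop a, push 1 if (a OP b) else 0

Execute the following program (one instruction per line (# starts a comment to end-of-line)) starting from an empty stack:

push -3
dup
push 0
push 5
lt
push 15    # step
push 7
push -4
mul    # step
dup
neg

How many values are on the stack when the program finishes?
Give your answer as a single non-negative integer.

Answer: 6

Derivation:
After 'push -3': stack = [-3] (depth 1)
After 'dup': stack = [-3, -3] (depth 2)
After 'push 0': stack = [-3, -3, 0] (depth 3)
After 'push 5': stack = [-3, -3, 0, 5] (depth 4)
After 'lt': stack = [-3, -3, 1] (depth 3)
After 'push 15': stack = [-3, -3, 1, 15] (depth 4)
After 'push 7': stack = [-3, -3, 1, 15, 7] (depth 5)
After 'push -4': stack = [-3, -3, 1, 15, 7, -4] (depth 6)
After 'mul': stack = [-3, -3, 1, 15, -28] (depth 5)
After 'dup': stack = [-3, -3, 1, 15, -28, -28] (depth 6)
After 'neg': stack = [-3, -3, 1, 15, -28, 28] (depth 6)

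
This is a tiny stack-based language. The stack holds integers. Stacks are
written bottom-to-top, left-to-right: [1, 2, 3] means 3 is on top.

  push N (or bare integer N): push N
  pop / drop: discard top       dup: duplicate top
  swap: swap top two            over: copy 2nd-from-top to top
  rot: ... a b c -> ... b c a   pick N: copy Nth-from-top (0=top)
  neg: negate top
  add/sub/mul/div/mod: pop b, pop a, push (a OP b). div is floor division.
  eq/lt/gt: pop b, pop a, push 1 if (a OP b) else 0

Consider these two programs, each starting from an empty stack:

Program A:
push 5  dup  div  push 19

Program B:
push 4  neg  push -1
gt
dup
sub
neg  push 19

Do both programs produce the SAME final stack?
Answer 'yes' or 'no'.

Program A trace:
  After 'push 5': [5]
  After 'dup': [5, 5]
  After 'div': [1]
  After 'push 19': [1, 19]
Program A final stack: [1, 19]

Program B trace:
  After 'push 4': [4]
  After 'neg': [-4]
  After 'push -1': [-4, -1]
  After 'gt': [0]
  After 'dup': [0, 0]
  After 'sub': [0]
  After 'neg': [0]
  After 'push 19': [0, 19]
Program B final stack: [0, 19]
Same: no

Answer: no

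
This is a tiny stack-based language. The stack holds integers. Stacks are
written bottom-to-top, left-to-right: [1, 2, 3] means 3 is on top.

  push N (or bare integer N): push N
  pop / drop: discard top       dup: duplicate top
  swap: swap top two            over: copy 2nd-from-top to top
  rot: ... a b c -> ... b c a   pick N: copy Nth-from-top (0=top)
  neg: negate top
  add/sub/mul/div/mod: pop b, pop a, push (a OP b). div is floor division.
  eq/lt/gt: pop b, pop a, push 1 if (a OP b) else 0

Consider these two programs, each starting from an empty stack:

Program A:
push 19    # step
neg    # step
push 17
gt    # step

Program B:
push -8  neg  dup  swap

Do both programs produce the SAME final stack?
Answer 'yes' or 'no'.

Answer: no

Derivation:
Program A trace:
  After 'push 19': [19]
  After 'neg': [-19]
  After 'push 17': [-19, 17]
  After 'gt': [0]
Program A final stack: [0]

Program B trace:
  After 'push -8': [-8]
  After 'neg': [8]
  After 'dup': [8, 8]
  After 'swap': [8, 8]
Program B final stack: [8, 8]
Same: no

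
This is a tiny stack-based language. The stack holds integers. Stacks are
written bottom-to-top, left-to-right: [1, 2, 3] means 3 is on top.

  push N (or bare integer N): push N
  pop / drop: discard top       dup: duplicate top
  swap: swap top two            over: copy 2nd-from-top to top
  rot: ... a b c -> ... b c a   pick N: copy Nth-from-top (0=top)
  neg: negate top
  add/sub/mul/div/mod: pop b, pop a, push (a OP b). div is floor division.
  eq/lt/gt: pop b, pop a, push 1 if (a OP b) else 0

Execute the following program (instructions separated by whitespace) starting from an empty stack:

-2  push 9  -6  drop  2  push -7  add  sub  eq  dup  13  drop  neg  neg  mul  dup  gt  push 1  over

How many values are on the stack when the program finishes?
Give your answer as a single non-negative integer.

Answer: 3

Derivation:
After 'push -2': stack = [-2] (depth 1)
After 'push 9': stack = [-2, 9] (depth 2)
After 'push -6': stack = [-2, 9, -6] (depth 3)
After 'drop': stack = [-2, 9] (depth 2)
After 'push 2': stack = [-2, 9, 2] (depth 3)
After 'push -7': stack = [-2, 9, 2, -7] (depth 4)
After 'add': stack = [-2, 9, -5] (depth 3)
After 'sub': stack = [-2, 14] (depth 2)
After 'eq': stack = [0] (depth 1)
After 'dup': stack = [0, 0] (depth 2)
After 'push 13': stack = [0, 0, 13] (depth 3)
After 'drop': stack = [0, 0] (depth 2)
After 'neg': stack = [0, 0] (depth 2)
After 'neg': stack = [0, 0] (depth 2)
After 'mul': stack = [0] (depth 1)
After 'dup': stack = [0, 0] (depth 2)
After 'gt': stack = [0] (depth 1)
After 'push 1': stack = [0, 1] (depth 2)
After 'over': stack = [0, 1, 0] (depth 3)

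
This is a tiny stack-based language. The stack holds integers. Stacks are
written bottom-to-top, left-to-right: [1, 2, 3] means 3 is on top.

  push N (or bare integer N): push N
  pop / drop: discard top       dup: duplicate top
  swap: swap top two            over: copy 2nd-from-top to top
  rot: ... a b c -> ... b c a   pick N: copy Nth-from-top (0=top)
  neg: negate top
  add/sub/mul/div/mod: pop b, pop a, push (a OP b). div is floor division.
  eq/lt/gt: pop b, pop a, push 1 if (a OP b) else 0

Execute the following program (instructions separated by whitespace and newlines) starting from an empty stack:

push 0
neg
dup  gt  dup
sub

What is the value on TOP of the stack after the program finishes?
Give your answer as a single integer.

Answer: 0

Derivation:
After 'push 0': [0]
After 'neg': [0]
After 'dup': [0, 0]
After 'gt': [0]
After 'dup': [0, 0]
After 'sub': [0]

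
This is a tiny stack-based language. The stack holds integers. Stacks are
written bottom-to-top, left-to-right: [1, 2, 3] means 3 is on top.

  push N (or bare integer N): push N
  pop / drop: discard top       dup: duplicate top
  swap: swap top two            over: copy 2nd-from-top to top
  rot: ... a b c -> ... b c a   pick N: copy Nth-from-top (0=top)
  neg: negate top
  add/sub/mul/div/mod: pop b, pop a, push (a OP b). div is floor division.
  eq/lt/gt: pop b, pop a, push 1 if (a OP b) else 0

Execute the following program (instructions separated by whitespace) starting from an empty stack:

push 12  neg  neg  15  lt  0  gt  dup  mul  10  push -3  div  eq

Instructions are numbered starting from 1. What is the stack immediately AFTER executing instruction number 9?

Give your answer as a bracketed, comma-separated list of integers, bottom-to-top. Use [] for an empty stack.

Answer: [1]

Derivation:
Step 1 ('push 12'): [12]
Step 2 ('neg'): [-12]
Step 3 ('neg'): [12]
Step 4 ('15'): [12, 15]
Step 5 ('lt'): [1]
Step 6 ('0'): [1, 0]
Step 7 ('gt'): [1]
Step 8 ('dup'): [1, 1]
Step 9 ('mul'): [1]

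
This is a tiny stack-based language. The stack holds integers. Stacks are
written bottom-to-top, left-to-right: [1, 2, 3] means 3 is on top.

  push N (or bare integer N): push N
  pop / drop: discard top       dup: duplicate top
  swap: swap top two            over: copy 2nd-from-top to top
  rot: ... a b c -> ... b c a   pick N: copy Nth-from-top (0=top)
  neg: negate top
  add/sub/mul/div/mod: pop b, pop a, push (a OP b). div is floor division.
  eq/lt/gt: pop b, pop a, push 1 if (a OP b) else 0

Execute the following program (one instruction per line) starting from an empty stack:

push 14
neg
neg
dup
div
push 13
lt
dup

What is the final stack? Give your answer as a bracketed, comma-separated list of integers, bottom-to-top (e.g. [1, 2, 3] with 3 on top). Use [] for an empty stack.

After 'push 14': [14]
After 'neg': [-14]
After 'neg': [14]
After 'dup': [14, 14]
After 'div': [1]
After 'push 13': [1, 13]
After 'lt': [1]
After 'dup': [1, 1]

Answer: [1, 1]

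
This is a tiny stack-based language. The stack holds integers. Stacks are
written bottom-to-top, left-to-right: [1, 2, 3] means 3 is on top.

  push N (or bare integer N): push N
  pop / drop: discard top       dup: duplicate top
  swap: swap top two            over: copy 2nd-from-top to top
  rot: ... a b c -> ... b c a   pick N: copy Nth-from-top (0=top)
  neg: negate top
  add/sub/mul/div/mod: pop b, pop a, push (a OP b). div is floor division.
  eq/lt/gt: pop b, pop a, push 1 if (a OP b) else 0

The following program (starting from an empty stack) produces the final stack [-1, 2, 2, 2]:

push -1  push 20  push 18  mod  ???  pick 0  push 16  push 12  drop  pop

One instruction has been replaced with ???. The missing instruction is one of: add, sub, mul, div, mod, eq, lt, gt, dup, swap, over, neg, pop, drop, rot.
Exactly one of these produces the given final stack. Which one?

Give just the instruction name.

Stack before ???: [-1, 2]
Stack after ???:  [-1, 2, 2]
The instruction that transforms [-1, 2] -> [-1, 2, 2] is: dup

Answer: dup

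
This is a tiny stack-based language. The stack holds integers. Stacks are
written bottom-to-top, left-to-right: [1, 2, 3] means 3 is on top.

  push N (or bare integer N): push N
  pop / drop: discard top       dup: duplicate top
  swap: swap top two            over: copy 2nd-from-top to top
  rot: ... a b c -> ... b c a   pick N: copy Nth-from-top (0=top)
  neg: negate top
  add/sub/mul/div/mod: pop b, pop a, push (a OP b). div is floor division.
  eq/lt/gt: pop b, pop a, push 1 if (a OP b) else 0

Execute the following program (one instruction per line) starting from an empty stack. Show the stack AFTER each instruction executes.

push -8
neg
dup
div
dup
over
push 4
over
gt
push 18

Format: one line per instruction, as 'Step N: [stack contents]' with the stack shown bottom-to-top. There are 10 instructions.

Step 1: [-8]
Step 2: [8]
Step 3: [8, 8]
Step 4: [1]
Step 5: [1, 1]
Step 6: [1, 1, 1]
Step 7: [1, 1, 1, 4]
Step 8: [1, 1, 1, 4, 1]
Step 9: [1, 1, 1, 1]
Step 10: [1, 1, 1, 1, 18]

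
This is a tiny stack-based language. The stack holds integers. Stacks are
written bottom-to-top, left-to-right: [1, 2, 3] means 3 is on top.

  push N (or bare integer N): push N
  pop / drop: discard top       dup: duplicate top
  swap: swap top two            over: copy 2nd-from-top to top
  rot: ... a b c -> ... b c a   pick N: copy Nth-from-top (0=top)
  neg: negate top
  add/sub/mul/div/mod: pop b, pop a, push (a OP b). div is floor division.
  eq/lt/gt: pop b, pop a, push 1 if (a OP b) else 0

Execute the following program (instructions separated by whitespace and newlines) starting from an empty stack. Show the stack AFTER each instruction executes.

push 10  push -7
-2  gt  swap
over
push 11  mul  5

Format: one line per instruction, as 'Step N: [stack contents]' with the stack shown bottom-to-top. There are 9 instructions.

Step 1: [10]
Step 2: [10, -7]
Step 3: [10, -7, -2]
Step 4: [10, 0]
Step 5: [0, 10]
Step 6: [0, 10, 0]
Step 7: [0, 10, 0, 11]
Step 8: [0, 10, 0]
Step 9: [0, 10, 0, 5]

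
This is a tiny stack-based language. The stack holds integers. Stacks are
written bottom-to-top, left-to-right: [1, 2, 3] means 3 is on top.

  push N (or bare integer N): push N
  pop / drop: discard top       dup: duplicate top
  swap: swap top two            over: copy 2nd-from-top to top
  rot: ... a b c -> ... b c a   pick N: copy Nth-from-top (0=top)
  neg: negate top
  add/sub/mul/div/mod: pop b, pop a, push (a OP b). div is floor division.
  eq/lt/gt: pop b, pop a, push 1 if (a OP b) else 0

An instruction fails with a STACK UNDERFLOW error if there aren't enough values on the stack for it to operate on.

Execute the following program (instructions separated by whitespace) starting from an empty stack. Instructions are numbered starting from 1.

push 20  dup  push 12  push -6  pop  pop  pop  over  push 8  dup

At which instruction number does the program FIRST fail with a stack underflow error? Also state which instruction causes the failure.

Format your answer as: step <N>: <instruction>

Step 1 ('push 20'): stack = [20], depth = 1
Step 2 ('dup'): stack = [20, 20], depth = 2
Step 3 ('push 12'): stack = [20, 20, 12], depth = 3
Step 4 ('push -6'): stack = [20, 20, 12, -6], depth = 4
Step 5 ('pop'): stack = [20, 20, 12], depth = 3
Step 6 ('pop'): stack = [20, 20], depth = 2
Step 7 ('pop'): stack = [20], depth = 1
Step 8 ('over'): needs 2 value(s) but depth is 1 — STACK UNDERFLOW

Answer: step 8: over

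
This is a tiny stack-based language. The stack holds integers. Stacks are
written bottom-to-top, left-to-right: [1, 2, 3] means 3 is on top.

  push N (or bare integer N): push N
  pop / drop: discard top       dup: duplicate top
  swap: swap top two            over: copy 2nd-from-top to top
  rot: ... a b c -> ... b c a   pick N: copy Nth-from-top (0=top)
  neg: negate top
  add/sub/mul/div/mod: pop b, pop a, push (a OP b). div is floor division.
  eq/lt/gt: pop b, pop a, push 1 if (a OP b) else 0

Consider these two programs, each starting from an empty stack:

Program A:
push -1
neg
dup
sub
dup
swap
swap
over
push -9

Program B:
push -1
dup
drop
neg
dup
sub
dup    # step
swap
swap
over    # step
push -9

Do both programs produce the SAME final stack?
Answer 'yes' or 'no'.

Program A trace:
  After 'push -1': [-1]
  After 'neg': [1]
  After 'dup': [1, 1]
  After 'sub': [0]
  After 'dup': [0, 0]
  After 'swap': [0, 0]
  After 'swap': [0, 0]
  After 'over': [0, 0, 0]
  After 'push -9': [0, 0, 0, -9]
Program A final stack: [0, 0, 0, -9]

Program B trace:
  After 'push -1': [-1]
  After 'dup': [-1, -1]
  After 'drop': [-1]
  After 'neg': [1]
  After 'dup': [1, 1]
  After 'sub': [0]
  After 'dup': [0, 0]
  After 'swap': [0, 0]
  After 'swap': [0, 0]
  After 'over': [0, 0, 0]
  After 'push -9': [0, 0, 0, -9]
Program B final stack: [0, 0, 0, -9]
Same: yes

Answer: yes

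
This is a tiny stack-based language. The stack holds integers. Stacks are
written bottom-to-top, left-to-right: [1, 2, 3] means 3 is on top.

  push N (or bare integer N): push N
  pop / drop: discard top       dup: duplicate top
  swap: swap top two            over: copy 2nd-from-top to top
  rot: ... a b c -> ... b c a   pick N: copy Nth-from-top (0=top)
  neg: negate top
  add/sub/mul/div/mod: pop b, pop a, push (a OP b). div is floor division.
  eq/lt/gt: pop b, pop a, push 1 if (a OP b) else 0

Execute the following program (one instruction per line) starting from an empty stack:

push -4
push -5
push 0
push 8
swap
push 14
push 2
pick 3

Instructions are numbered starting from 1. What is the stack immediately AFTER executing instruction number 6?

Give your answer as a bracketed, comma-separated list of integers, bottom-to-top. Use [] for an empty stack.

Answer: [-4, -5, 8, 0, 14]

Derivation:
Step 1 ('push -4'): [-4]
Step 2 ('push -5'): [-4, -5]
Step 3 ('push 0'): [-4, -5, 0]
Step 4 ('push 8'): [-4, -5, 0, 8]
Step 5 ('swap'): [-4, -5, 8, 0]
Step 6 ('push 14'): [-4, -5, 8, 0, 14]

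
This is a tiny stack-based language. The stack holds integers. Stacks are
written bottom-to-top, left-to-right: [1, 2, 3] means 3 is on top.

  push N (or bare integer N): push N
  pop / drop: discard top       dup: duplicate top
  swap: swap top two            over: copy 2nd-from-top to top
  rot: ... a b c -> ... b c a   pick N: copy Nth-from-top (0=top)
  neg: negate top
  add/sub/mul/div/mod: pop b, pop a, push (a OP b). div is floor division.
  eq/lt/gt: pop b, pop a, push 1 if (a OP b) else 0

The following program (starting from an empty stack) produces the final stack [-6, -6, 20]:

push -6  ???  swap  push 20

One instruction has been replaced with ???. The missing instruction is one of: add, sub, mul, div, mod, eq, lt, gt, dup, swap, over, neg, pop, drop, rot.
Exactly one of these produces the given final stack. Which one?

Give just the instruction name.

Stack before ???: [-6]
Stack after ???:  [-6, -6]
The instruction that transforms [-6] -> [-6, -6] is: dup

Answer: dup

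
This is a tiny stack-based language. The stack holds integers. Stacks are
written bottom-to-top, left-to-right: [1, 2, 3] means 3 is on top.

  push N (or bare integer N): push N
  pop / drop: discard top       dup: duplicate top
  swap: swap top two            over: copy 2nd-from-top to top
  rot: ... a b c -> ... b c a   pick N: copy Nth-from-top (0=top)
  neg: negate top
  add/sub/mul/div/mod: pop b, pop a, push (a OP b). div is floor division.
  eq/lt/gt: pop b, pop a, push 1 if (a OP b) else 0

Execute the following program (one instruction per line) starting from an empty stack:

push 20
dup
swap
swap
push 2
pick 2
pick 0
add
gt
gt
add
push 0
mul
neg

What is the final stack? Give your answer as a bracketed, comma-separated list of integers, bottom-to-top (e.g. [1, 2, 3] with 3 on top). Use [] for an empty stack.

Answer: [0]

Derivation:
After 'push 20': [20]
After 'dup': [20, 20]
After 'swap': [20, 20]
After 'swap': [20, 20]
After 'push 2': [20, 20, 2]
After 'pick 2': [20, 20, 2, 20]
After 'pick 0': [20, 20, 2, 20, 20]
After 'add': [20, 20, 2, 40]
After 'gt': [20, 20, 0]
After 'gt': [20, 1]
After 'add': [21]
After 'push 0': [21, 0]
After 'mul': [0]
After 'neg': [0]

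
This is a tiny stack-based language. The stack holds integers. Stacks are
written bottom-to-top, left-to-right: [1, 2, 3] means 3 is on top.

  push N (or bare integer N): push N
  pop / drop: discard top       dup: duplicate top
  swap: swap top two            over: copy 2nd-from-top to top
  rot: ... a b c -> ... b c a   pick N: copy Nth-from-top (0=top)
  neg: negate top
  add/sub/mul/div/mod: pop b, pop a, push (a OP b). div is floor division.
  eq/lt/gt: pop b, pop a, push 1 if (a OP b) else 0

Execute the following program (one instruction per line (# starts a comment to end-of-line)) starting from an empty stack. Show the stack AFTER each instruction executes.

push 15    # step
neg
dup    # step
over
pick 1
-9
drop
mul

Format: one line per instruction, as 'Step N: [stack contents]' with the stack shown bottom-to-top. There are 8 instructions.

Step 1: [15]
Step 2: [-15]
Step 3: [-15, -15]
Step 4: [-15, -15, -15]
Step 5: [-15, -15, -15, -15]
Step 6: [-15, -15, -15, -15, -9]
Step 7: [-15, -15, -15, -15]
Step 8: [-15, -15, 225]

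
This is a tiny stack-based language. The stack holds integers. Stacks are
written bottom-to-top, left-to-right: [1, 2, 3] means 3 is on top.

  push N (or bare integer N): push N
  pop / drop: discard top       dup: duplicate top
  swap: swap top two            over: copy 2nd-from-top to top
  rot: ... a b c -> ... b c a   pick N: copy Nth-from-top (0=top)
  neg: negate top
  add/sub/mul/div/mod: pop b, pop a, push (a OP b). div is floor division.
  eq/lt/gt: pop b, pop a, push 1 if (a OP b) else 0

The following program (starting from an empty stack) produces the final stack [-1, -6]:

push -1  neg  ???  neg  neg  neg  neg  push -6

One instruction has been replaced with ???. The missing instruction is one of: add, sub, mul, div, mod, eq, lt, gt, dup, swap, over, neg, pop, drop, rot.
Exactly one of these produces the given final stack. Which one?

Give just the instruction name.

Answer: neg

Derivation:
Stack before ???: [1]
Stack after ???:  [-1]
The instruction that transforms [1] -> [-1] is: neg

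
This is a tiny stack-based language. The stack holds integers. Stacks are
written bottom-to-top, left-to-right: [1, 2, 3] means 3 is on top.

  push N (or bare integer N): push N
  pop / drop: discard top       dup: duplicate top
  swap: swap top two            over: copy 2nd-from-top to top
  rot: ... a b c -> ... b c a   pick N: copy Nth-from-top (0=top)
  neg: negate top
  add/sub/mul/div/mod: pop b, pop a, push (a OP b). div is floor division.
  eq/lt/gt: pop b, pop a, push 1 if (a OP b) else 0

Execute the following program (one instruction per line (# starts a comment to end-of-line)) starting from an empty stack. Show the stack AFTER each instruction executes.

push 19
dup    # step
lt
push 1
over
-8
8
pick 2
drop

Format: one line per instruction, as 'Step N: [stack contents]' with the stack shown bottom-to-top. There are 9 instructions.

Step 1: [19]
Step 2: [19, 19]
Step 3: [0]
Step 4: [0, 1]
Step 5: [0, 1, 0]
Step 6: [0, 1, 0, -8]
Step 7: [0, 1, 0, -8, 8]
Step 8: [0, 1, 0, -8, 8, 0]
Step 9: [0, 1, 0, -8, 8]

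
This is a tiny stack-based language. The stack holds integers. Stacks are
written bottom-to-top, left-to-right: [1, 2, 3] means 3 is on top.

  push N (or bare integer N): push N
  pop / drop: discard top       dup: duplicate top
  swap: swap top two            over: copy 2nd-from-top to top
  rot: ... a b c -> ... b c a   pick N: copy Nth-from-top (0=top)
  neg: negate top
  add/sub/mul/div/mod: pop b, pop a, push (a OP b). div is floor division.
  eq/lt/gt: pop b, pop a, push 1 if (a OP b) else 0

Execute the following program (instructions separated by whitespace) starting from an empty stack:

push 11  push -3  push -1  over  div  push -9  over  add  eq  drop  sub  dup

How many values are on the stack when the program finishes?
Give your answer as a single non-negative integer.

After 'push 11': stack = [11] (depth 1)
After 'push -3': stack = [11, -3] (depth 2)
After 'push -1': stack = [11, -3, -1] (depth 3)
After 'over': stack = [11, -3, -1, -3] (depth 4)
After 'div': stack = [11, -3, 0] (depth 3)
After 'push -9': stack = [11, -3, 0, -9] (depth 4)
After 'over': stack = [11, -3, 0, -9, 0] (depth 5)
After 'add': stack = [11, -3, 0, -9] (depth 4)
After 'eq': stack = [11, -3, 0] (depth 3)
After 'drop': stack = [11, -3] (depth 2)
After 'sub': stack = [14] (depth 1)
After 'dup': stack = [14, 14] (depth 2)

Answer: 2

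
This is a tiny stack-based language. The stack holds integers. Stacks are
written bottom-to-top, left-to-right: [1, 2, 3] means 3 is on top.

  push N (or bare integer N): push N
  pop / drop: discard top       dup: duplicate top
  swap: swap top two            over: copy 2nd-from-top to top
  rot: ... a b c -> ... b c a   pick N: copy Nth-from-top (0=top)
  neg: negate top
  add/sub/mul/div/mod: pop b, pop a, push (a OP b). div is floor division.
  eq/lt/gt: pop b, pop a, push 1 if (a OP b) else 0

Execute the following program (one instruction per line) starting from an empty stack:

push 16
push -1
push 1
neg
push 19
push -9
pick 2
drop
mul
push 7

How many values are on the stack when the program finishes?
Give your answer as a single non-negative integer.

Answer: 5

Derivation:
After 'push 16': stack = [16] (depth 1)
After 'push -1': stack = [16, -1] (depth 2)
After 'push 1': stack = [16, -1, 1] (depth 3)
After 'neg': stack = [16, -1, -1] (depth 3)
After 'push 19': stack = [16, -1, -1, 19] (depth 4)
After 'push -9': stack = [16, -1, -1, 19, -9] (depth 5)
After 'pick 2': stack = [16, -1, -1, 19, -9, -1] (depth 6)
After 'drop': stack = [16, -1, -1, 19, -9] (depth 5)
After 'mul': stack = [16, -1, -1, -171] (depth 4)
After 'push 7': stack = [16, -1, -1, -171, 7] (depth 5)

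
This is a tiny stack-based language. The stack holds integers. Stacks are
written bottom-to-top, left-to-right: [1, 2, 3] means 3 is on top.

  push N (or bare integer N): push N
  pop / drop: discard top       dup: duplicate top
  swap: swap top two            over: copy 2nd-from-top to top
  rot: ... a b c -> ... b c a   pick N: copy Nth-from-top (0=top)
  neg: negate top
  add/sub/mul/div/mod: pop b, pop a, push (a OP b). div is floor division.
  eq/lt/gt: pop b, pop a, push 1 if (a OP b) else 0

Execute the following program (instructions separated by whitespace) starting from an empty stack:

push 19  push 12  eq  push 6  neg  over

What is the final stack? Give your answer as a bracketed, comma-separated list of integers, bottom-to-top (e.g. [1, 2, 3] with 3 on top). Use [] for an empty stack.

Answer: [0, -6, 0]

Derivation:
After 'push 19': [19]
After 'push 12': [19, 12]
After 'eq': [0]
After 'push 6': [0, 6]
After 'neg': [0, -6]
After 'over': [0, -6, 0]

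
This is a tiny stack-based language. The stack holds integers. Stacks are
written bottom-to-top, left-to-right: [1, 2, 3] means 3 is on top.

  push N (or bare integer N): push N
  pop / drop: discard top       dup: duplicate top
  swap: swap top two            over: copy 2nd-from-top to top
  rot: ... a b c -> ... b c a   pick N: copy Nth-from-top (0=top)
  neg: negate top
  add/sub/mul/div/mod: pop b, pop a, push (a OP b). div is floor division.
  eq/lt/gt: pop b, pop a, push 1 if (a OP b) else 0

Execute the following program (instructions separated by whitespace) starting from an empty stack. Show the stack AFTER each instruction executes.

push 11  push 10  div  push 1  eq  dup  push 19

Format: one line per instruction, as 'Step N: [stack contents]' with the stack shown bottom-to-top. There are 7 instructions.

Step 1: [11]
Step 2: [11, 10]
Step 3: [1]
Step 4: [1, 1]
Step 5: [1]
Step 6: [1, 1]
Step 7: [1, 1, 19]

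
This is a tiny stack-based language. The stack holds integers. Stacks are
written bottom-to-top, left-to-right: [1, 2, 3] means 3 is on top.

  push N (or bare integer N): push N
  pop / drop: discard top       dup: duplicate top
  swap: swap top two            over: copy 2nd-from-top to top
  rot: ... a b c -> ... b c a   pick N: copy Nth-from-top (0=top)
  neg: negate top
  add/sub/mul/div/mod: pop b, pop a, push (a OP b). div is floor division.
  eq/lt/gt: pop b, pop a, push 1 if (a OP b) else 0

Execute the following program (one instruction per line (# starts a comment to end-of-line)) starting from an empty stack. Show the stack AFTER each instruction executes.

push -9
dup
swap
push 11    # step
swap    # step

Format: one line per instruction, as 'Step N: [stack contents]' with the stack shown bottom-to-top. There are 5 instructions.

Step 1: [-9]
Step 2: [-9, -9]
Step 3: [-9, -9]
Step 4: [-9, -9, 11]
Step 5: [-9, 11, -9]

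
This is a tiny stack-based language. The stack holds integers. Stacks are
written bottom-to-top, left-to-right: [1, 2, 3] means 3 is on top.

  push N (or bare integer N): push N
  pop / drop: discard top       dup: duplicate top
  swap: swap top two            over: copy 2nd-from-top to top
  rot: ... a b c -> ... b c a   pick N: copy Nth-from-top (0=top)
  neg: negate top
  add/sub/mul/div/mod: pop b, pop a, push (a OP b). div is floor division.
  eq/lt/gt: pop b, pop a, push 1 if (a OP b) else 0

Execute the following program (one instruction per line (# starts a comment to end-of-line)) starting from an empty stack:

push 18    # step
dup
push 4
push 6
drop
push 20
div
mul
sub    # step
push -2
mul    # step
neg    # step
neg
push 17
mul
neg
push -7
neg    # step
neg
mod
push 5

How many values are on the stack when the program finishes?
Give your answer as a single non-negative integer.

After 'push 18': stack = [18] (depth 1)
After 'dup': stack = [18, 18] (depth 2)
After 'push 4': stack = [18, 18, 4] (depth 3)
After 'push 6': stack = [18, 18, 4, 6] (depth 4)
After 'drop': stack = [18, 18, 4] (depth 3)
After 'push 20': stack = [18, 18, 4, 20] (depth 4)
After 'div': stack = [18, 18, 0] (depth 3)
After 'mul': stack = [18, 0] (depth 2)
After 'sub': stack = [18] (depth 1)
After 'push -2': stack = [18, -2] (depth 2)
  ...
After 'neg': stack = [36] (depth 1)
After 'neg': stack = [-36] (depth 1)
After 'push 17': stack = [-36, 17] (depth 2)
After 'mul': stack = [-612] (depth 1)
After 'neg': stack = [612] (depth 1)
After 'push -7': stack = [612, -7] (depth 2)
After 'neg': stack = [612, 7] (depth 2)
After 'neg': stack = [612, -7] (depth 2)
After 'mod': stack = [-4] (depth 1)
After 'push 5': stack = [-4, 5] (depth 2)

Answer: 2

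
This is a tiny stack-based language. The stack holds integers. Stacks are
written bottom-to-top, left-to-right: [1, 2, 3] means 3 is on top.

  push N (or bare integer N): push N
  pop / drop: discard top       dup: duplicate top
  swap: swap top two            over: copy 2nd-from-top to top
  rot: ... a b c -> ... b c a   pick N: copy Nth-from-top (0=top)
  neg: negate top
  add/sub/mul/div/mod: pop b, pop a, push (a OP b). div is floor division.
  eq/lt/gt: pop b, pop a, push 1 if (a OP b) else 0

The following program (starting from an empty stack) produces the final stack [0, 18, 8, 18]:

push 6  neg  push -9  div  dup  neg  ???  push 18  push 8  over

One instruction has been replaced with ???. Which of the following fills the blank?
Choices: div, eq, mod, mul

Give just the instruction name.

Answer: mul

Derivation:
Stack before ???: [0, 0]
Stack after ???:  [0]
Checking each choice:
  div: division by zero
  eq: produces [1, 18, 8, 18]
  mod: modulo by zero
  mul: MATCH


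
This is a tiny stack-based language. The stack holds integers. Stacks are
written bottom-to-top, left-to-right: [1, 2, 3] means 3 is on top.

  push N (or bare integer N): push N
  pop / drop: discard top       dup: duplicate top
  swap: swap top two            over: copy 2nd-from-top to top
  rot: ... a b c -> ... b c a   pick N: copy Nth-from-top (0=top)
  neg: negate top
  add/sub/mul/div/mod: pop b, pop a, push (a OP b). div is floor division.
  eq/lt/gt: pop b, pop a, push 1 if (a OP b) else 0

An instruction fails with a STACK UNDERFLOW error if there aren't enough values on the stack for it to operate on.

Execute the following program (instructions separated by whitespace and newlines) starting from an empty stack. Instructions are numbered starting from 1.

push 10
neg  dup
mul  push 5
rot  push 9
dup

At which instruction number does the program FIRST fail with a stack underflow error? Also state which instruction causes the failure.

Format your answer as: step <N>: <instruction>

Answer: step 6: rot

Derivation:
Step 1 ('push 10'): stack = [10], depth = 1
Step 2 ('neg'): stack = [-10], depth = 1
Step 3 ('dup'): stack = [-10, -10], depth = 2
Step 4 ('mul'): stack = [100], depth = 1
Step 5 ('push 5'): stack = [100, 5], depth = 2
Step 6 ('rot'): needs 3 value(s) but depth is 2 — STACK UNDERFLOW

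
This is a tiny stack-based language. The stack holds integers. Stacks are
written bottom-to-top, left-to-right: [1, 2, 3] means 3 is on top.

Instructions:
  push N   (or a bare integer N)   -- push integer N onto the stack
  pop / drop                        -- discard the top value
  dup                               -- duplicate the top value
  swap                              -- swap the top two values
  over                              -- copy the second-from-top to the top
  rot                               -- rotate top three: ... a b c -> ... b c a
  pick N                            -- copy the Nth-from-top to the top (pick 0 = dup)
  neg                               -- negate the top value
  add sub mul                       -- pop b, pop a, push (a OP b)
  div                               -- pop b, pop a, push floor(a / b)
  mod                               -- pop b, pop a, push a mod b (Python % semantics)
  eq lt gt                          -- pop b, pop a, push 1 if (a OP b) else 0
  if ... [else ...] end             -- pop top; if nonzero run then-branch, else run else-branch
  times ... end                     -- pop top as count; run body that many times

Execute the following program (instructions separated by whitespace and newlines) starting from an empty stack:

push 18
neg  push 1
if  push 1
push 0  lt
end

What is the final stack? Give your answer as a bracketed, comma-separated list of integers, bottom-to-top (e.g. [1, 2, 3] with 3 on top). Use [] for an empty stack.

Answer: [-18, 0]

Derivation:
After 'push 18': [18]
After 'neg': [-18]
After 'push 1': [-18, 1]
After 'if': [-18]
After 'push 1': [-18, 1]
After 'push 0': [-18, 1, 0]
After 'lt': [-18, 0]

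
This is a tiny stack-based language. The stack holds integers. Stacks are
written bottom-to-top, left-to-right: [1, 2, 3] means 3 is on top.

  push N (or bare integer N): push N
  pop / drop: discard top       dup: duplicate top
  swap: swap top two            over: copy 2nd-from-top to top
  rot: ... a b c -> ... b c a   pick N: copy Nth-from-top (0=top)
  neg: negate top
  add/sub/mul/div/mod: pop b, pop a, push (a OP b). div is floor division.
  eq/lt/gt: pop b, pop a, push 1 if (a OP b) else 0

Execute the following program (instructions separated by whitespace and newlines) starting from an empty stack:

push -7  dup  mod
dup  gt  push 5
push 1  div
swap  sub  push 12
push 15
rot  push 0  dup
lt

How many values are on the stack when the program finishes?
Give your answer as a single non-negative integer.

Answer: 4

Derivation:
After 'push -7': stack = [-7] (depth 1)
After 'dup': stack = [-7, -7] (depth 2)
After 'mod': stack = [0] (depth 1)
After 'dup': stack = [0, 0] (depth 2)
After 'gt': stack = [0] (depth 1)
After 'push 5': stack = [0, 5] (depth 2)
After 'push 1': stack = [0, 5, 1] (depth 3)
After 'div': stack = [0, 5] (depth 2)
After 'swap': stack = [5, 0] (depth 2)
After 'sub': stack = [5] (depth 1)
After 'push 12': stack = [5, 12] (depth 2)
After 'push 15': stack = [5, 12, 15] (depth 3)
After 'rot': stack = [12, 15, 5] (depth 3)
After 'push 0': stack = [12, 15, 5, 0] (depth 4)
After 'dup': stack = [12, 15, 5, 0, 0] (depth 5)
After 'lt': stack = [12, 15, 5, 0] (depth 4)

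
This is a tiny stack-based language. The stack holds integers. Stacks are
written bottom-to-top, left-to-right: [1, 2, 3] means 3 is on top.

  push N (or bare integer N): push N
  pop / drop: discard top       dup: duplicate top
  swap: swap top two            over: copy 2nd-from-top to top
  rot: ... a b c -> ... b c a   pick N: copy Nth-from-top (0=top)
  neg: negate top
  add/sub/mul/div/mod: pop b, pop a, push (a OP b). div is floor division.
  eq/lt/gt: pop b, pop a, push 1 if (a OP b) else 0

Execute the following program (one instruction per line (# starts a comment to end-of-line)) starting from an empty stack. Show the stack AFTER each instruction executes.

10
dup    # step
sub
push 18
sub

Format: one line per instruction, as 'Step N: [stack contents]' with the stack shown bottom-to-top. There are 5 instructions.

Step 1: [10]
Step 2: [10, 10]
Step 3: [0]
Step 4: [0, 18]
Step 5: [-18]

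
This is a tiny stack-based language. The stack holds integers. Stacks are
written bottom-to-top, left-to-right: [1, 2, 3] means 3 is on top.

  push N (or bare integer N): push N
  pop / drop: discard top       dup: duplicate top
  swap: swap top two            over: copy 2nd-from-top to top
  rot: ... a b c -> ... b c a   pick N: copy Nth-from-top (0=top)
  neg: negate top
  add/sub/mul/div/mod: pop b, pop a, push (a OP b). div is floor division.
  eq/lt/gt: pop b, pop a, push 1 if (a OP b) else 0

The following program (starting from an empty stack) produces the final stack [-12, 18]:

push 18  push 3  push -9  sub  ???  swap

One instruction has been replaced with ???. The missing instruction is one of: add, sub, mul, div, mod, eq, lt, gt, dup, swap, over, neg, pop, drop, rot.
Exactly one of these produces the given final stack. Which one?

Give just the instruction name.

Stack before ???: [18, 12]
Stack after ???:  [18, -12]
The instruction that transforms [18, 12] -> [18, -12] is: neg

Answer: neg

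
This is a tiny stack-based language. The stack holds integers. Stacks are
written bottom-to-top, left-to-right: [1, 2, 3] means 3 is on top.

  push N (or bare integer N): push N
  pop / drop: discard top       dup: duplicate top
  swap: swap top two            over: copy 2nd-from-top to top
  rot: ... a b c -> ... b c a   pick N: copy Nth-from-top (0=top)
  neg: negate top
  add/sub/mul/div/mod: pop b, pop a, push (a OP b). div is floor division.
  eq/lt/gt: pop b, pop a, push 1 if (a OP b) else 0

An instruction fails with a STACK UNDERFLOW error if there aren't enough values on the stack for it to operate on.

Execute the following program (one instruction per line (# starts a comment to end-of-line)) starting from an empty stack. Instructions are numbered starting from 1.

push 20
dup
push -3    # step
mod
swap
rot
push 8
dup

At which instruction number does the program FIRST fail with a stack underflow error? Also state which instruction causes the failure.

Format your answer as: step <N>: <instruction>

Answer: step 6: rot

Derivation:
Step 1 ('push 20'): stack = [20], depth = 1
Step 2 ('dup'): stack = [20, 20], depth = 2
Step 3 ('push -3'): stack = [20, 20, -3], depth = 3
Step 4 ('mod'): stack = [20, -1], depth = 2
Step 5 ('swap'): stack = [-1, 20], depth = 2
Step 6 ('rot'): needs 3 value(s) but depth is 2 — STACK UNDERFLOW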